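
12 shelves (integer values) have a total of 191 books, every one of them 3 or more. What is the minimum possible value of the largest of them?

The average is 191/12 > 15, so not all 12 can be 15 or less; the largest is ≥ 16.
Achievable: 11 of them at 16 and 1 at 15 total 191.

16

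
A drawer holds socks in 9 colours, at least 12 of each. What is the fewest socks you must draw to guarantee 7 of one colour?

55

In the worst case you draw 6 of each of the 9 colours: 9 × 6 = 54.
One more forces 7 of some colour, so 54 + 1 = 55.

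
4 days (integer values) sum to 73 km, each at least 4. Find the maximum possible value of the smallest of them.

The average is 73/4 < 19, so some value is ≤ 18.
Achievable: 3 of them at 18 and 1 at 19 total 73.

18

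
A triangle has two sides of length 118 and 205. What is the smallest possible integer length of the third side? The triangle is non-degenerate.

The third side must exceed |118 − 205| = 87.
The smallest integer above 87 is 88.

88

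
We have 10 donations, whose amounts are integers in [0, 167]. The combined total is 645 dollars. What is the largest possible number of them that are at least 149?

4

With k values at 149 or above and the rest at least 0, the sum is at least 0 + 149k.
Since the sum is 645, we need 149k ≤ 645, i.e. k ≤ 4.
k = 4 is achieved by 4 values at 149 and 6 at 0, total 596; add 49 to one value (staying below 149) to reach 645.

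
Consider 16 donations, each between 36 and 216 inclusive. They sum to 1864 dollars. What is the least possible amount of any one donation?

36

Minimizing one value means maximizing the remaining 15.
The other 15 can take up 15 × 216 = 3240 ≥ 1864 − 36, so one donation can sit at its floor of 36.
Achievable: one at 36 and the other 15 totalling 1828, which fits since 15 × 36 ≤ 1828 ≤ 15 × 216.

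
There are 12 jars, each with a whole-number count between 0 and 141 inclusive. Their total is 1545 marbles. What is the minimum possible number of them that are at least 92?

10

Each value short of 92 is at most 91, costing at least 141 − 91 = 50 against the maximum total of 1692.
We can afford to lose at most 1692 − 1545 = 147, so at most ⌊147/50⌋ = 2 fall short, and at least 10 are ≥ 92.
Exactly 10 works: 10 values at 141 and 2 at 91 total 1592; lower one of the high values by 47 (still ≥ 92) to hit 1545.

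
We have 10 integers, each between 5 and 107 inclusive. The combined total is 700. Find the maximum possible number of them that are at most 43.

5

Each value at 43 or below falls at least 107 − 43 = 64 short of the ceiling 107.
The ceiling total is 10 × 107 = 1070, and we need 700, so at most ⌊(1070 − 700)/64⌋ = 5 can be that low.
k = 5 is achieved by 5 values at 43 and 5 at 107, total 750; lower one of the 107's by 50 (still > 43) to reach 700.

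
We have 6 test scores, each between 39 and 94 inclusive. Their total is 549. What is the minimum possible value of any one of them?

79

Minimizing one value means maximizing the remaining 5.
The other 5 contribute at most 5 × 94 = 470, leaving at least 549 − 470 = 79.
Since 79 ≥ 39, this is achievable: one at 79 and 5 at 94.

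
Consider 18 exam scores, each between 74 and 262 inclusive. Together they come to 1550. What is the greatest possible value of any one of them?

262

Maximizing one value means minimizing the remaining 17.
The other 17 contribute at least 17 × 74 = 1258, leaving at most 1550 − 1258 = 292.
But each score is capped at 262, so the maximum is 262.
Achievable: one at 262 and the other 17 totalling 1288, which fits since 17 × 74 ≤ 1288 ≤ 17 × 262.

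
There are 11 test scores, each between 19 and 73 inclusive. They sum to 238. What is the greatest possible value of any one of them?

48

Maximizing one value means minimizing the remaining 10.
The other 10 contribute at least 10 × 19 = 190, leaving at most 238 − 190 = 48.
Since 48 ≤ 73, this is achievable: one at 48 and 10 at 19.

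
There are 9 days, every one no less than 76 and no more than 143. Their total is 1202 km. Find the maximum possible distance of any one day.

Maximizing one value means minimizing the remaining 8.
The other 8 contribute at least 8 × 76 = 608, leaving at most 1202 − 608 = 594.
But each day is capped at 143, so the maximum is 143.
Achievable: one at 143 and the other 8 totalling 1059, which fits since 8 × 76 ≤ 1059 ≤ 8 × 143.

143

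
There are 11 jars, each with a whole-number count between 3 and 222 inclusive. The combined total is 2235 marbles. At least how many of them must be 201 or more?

If only k of them are at least 201, the other 11 − k are at most 200, so the total is at most k·222 + (11 − k)·200.
This must reach 2235, so k·222 + (11 − k)·200 ≥ 2235, giving k ≥ 2.
Exactly 2 works: 2 values at 222 and 9 at 200 total 2244; lower one of the high values by 9 (still ≥ 201) to hit 2235.

2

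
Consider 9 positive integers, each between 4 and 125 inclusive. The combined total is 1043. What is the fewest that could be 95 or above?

If only k of them are at least 95, the other 9 − k are at most 94, so the total is at most k·125 + (9 − k)·94.
This must reach 1043, so k·125 + (9 − k)·94 ≥ 1043, giving k ≥ 7.
Exactly 7 works: 7 values at 125 and 2 at 94 total 1063; lower one of the high values by 20 (still ≥ 95) to hit 1043.

7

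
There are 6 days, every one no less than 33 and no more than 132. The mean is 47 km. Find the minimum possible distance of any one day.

33

To make one day as small as possible, make the other 5 as large as possible.
The total is 6 × 47 = 282.
The other 5 can take up 5 × 132 = 660 ≥ 282 − 33, so one day can sit at its floor of 33.
Achievable: one at 33 and the other 5 totalling 249, which fits since 5 × 33 ≤ 249 ≤ 5 × 132.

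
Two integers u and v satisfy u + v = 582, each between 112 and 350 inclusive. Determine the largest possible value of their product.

uv = u(582 − u) is maximized when u is as near 582/2 as the bounds allow.
Taking u = 291 and v = 291 (both in [112, 350]) gives uv = 84681.

84681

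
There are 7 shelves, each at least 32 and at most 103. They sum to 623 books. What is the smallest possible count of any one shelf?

32

To make one shelf as small as possible, make the other 6 as large as possible.
The other 6 can take up 6 × 103 = 618 ≥ 623 − 32, so one shelf can sit at its floor of 32.
Achievable: one at 32 and the other 6 totalling 591, which fits since 6 × 32 ≤ 591 ≤ 6 × 103.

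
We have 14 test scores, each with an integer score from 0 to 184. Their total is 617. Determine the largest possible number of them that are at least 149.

Suppose k of them are at least 149. Those contribute at least 149 each and the other 14 − k at least 0 each.
So the total is at least 149k + 0(14 − k) = 0 + 149k. This must be ≤ 617, giving k ≤ 4.
k = 4 is achieved by 4 values at 149 and 10 at 0, total 596; add 21 to one value (staying below 149) to reach 617.

4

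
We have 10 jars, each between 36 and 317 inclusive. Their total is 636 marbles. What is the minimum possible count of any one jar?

36

To make one jar as small as possible, make the other 9 as large as possible.
The other 9 can take up 9 × 317 = 2853 ≥ 636 − 36, so one jar can sit at its floor of 36.
Achievable: one at 36 and the other 9 totalling 600, which fits since 9 × 36 ≤ 600 ≤ 9 × 317.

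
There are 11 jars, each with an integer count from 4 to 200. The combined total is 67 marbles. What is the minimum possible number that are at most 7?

6

Let j be the number exceeding 7. Then the total is ≥ 8·j + 4·(11 − j) = 44 + 4j.
So 4j ≤ 23 and j ≤ 5; hence at least 11 − 5 = 6 are ≤ 7.
Exactly 6 works: 6 values at 4 and 5 at 8 total 64; raise one of the low values by 3 (still ≤ 7) to hit 67.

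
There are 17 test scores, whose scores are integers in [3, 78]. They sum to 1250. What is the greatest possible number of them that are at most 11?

1

Each value at 11 or below falls at least 78 − 11 = 67 short of the ceiling 78.
The ceiling total is 17 × 78 = 1326, and we need 1250, so at most ⌊(1326 − 1250)/67⌋ = 1 can be that low.
k = 1 is achieved by 1 value at 11 and 16 at 78, total 1259; lower one of the 78's by 9 (still > 11) to reach 1250.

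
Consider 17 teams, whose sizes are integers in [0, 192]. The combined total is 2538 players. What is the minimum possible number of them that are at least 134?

5

If only k of them are at least 134, the other 17 − k are at most 133, so the total is at most k·192 + (17 − k)·133.
This must reach 2538, so k·192 + (17 − k)·133 ≥ 2538, giving k ≥ 5.
Exactly 5 works: 5 values at 192 and 12 at 133 total 2556; lower one of the high values by 18 (still ≥ 134) to hit 2538.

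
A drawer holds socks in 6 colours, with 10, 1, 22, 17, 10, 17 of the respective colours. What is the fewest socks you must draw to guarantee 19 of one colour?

In the worst case you take as many as possible of each colour without reaching 19: 10 + 1 + 18 + 17 + 10 + 17 = 73.
The next one must give 19 of some colour, so 73 + 1 = 74.

74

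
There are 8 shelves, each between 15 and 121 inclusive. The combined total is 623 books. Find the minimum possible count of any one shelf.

15

To make one shelf as small as possible, make the other 7 as large as possible.
The other 7 can take up 7 × 121 = 847 ≥ 623 − 15, so one shelf can sit at its floor of 15.
Achievable: one at 15 and the other 7 totalling 608, which fits since 7 × 15 ≤ 608 ≤ 7 × 121.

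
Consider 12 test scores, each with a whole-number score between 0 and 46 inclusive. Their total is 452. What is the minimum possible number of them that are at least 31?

Each value short of 31 is at most 30, costing at least 46 − 30 = 16 against the maximum total of 552.
We can afford to lose at most 552 − 452 = 100, so at most ⌊100/16⌋ = 6 fall short, and at least 6 are ≥ 31.
Exactly 6 works: 6 values at 46 and 6 at 30 total 456; lower one of the high values by 4 (still ≥ 31) to hit 452.

6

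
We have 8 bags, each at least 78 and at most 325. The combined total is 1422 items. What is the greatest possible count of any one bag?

325

To make one bag as large as possible, make the other 7 as small as possible.
The other 7 contribute at least 7 × 78 = 546, leaving at most 1422 − 546 = 876.
But each bag is capped at 325, so the maximum is 325.
Achievable: one at 325 and the other 7 totalling 1097, which fits since 7 × 78 ≤ 1097 ≤ 7 × 325.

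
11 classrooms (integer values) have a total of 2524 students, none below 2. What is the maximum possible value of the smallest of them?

The 11 values sum to 2524, so their minimum is at most ⌊2524/11⌋ = 229.
Equality holds with 6 values of 229 and 5 values of 230.

229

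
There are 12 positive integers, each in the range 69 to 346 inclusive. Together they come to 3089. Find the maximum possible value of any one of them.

346

To make one integer as large as possible, make the other 11 as small as possible.
The other 11 contribute at least 11 × 69 = 759, leaving at most 3089 − 759 = 2330.
But each integer is capped at 346, so the maximum is 346.
Achievable: one at 346 and the other 11 totalling 2743, which fits since 11 × 69 ≤ 2743 ≤ 11 × 346.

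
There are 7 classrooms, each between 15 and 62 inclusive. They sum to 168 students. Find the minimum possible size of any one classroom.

Minimizing one value means maximizing the remaining 6.
The other 6 can take up 6 × 62 = 372 ≥ 168 − 15, so one classroom can sit at its floor of 15.
Achievable: one at 15 and the other 6 totalling 153, which fits since 6 × 15 ≤ 153 ≤ 6 × 62.

15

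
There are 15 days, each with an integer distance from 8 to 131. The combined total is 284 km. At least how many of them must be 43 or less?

11

Each value above 43 is at least 44, contributing at least 44 − 8 = 36 above the floor 8.
The sum exceeds the floor total 120 by 164, so at most ⌊164/36⌋ = 4 exceed 43, and at least 11 are ≤ 43.
Exactly 11 works: 11 values at 8 and 4 at 44 total 264; raise one of the low values by 20 (still ≤ 43) to hit 284.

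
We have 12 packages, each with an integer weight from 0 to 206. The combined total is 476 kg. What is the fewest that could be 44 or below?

2

Each value above 44 is at least 45, contributing at least 45 − 0 = 45 above the floor 0.
The sum exceeds the floor total 0 by 476, so at most ⌊476/45⌋ = 10 exceed 44, and at least 2 are ≤ 44.
Exactly 2 works: 2 values at 0 and 10 at 45 total 450; raise one of the low values by 26 (still ≤ 44) to hit 476.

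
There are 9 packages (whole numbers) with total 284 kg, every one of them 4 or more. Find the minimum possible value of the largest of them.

The average is 284/9 > 31, so not all 9 can be 31 or less; the largest is ≥ 32.
Taking 4 copies of 31 and 5 copies of 32 gives exactly 284, so 32 is attained.

32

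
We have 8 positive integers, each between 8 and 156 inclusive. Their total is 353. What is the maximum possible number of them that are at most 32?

7

Each value at 32 or below falls at least 156 − 32 = 124 short of the ceiling 156.
The ceiling total is 8 × 156 = 1248, and we need 353, so at most ⌊(1248 − 353)/124⌋ = 7 can be that low.
k = 7 is achieved by 7 values at 32 and 1 at 156, total 380; lower one of the 156's by 27 (still > 32) to reach 353.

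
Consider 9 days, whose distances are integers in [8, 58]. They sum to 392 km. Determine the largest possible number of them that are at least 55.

If k of the values are ≥ 55, the total is ≥ 55k + 8(9 − k).
Setting 55k + 8(9 − k) ≤ 392 gives 47k ≤ 320, so k ≤ 6.
k = 6 is achieved by 6 values at 55 and 3 at 8, total 354; add 38 to one value (staying below 55) to reach 392.

6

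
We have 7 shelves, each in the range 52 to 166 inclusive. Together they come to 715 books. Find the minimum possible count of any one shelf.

To make one shelf as small as possible, make the other 6 as large as possible.
The other 6 can take up 6 × 166 = 996 ≥ 715 − 52, so one shelf can sit at its floor of 52.
Achievable: one at 52 and the other 6 totalling 663, which fits since 6 × 52 ≤ 663 ≤ 6 × 166.

52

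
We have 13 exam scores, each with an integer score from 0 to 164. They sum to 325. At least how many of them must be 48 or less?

If only k of them are at most 48, the other 13 − k are at least 49, so the total is at least (13 − k)·49 + k·0.
This is ≤ 325, so (13 − k)·49 + 0k ≤ 325, which gives k ≥ 7.
Exactly 7 works: 7 values at 0 and 6 at 49 total 294; raise one of the low values by 31 (still ≤ 48) to hit 325.

7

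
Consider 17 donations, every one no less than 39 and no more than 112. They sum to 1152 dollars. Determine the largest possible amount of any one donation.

To make one donation as large as possible, make the other 16 as small as possible.
The other 16 contribute at least 16 × 39 = 624, leaving at most 1152 − 624 = 528.
But each donation is capped at 112, so the maximum is 112.
Achievable: one at 112 and the other 16 totalling 1040, which fits since 16 × 39 ≤ 1040 ≤ 16 × 112.

112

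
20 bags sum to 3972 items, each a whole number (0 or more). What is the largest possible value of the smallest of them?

198

If every one of the 20 were at least 199, the total would be at least 20 × 199 = 3980 > 3972.
Achievable: 8 of them at 198 and 12 at 199 total 3972.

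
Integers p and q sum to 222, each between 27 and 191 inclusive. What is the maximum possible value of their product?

12321

For a fixed sum, the product pq is largest when p and q are as close as possible.
Taking p = 111 and q = 111 (both in [27, 191]) gives pq = 12321.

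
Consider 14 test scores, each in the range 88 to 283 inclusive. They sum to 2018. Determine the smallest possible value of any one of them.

88

Minimizing one value means maximizing the remaining 13.
The other 13 can take up 13 × 283 = 3679 ≥ 2018 − 88, so one score can sit at its floor of 88.
Achievable: one at 88 and the other 13 totalling 1930, which fits since 13 × 88 ≤ 1930 ≤ 13 × 283.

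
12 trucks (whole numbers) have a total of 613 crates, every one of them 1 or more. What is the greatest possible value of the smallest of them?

51

If every one of the 12 were at least 52, the total would be at least 12 × 52 = 624 > 613.
Achievable: 11 of them at 51 and 1 at 52 total 613.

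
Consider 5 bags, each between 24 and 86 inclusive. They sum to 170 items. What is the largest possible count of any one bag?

74

To make one bag as large as possible, make the other 4 as small as possible.
The other 4 contribute at least 4 × 24 = 96, leaving at most 170 − 96 = 74.
Since 74 ≤ 86, this is achievable: one at 74 and 4 at 24.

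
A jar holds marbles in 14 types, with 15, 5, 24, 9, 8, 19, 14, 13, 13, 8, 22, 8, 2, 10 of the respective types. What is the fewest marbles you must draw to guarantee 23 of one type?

169

In the worst case you take as many as possible of each type without reaching 23: 15 + 5 + 22 + 9 + 8 + 19 + 14 + 13 + 13 + 8 + 22 + 8 + 2 + 10 = 168.
The next one must give 23 of some type, so 168 + 1 = 169.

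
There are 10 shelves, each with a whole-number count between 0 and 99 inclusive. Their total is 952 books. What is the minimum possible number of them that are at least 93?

5

Each value short of 93 is at most 92, costing at least 99 − 92 = 7 against the maximum total of 990.
We can afford to lose at most 990 − 952 = 38, so at most ⌊38/7⌋ = 5 fall short, and at least 5 are ≥ 93.
Exactly 5 works: 5 values at 99 and 5 at 92 total 955; lower one of the high values by 3 (still ≥ 93) to hit 952.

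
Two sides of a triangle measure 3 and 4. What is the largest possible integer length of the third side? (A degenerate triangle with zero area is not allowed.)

The third side must be less than 3 + 4 = 7.
The largest integer below 7 is 6.

6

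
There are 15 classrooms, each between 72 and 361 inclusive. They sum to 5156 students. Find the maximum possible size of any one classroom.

Maximizing one value means minimizing the remaining 14.
The other 14 contribute at least 14 × 72 = 1008, leaving at most 5156 − 1008 = 4148.
But each classroom is capped at 361, so the maximum is 361.
Achievable: one at 361 and the other 14 totalling 4795, which fits since 14 × 72 ≤ 4795 ≤ 14 × 361.

361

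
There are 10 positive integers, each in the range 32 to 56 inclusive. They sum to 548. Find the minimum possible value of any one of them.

44

To make one integer as small as possible, make the other 9 as large as possible.
The other 9 contribute at most 9 × 56 = 504, leaving at least 548 − 504 = 44.
Since 44 ≥ 32, this is achievable: one at 44 and 9 at 56.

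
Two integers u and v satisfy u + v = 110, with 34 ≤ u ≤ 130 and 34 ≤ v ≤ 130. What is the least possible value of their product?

For a fixed sum, uv is smallest when u and v are as far apart as possible.
The extreme feasible split is u = 34, v = 76, giving uv = 2584.

2584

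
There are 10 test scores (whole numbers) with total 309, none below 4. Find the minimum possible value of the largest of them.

31

The average is 309/10 > 30, so not all 10 can be 30 or less; the largest is ≥ 31.
Achievable: 9 of them at 31 and 1 at 30 total 309.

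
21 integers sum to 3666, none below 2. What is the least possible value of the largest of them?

Some value must be at least ⌈3666/21⌉ = 175, since 21 × 174 = 3654 < 3666.
Achievable: 12 of them at 175 and 9 at 174 total 3666.

175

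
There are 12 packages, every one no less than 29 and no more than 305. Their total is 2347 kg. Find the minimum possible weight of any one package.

To make one package as small as possible, make the other 11 as large as possible.
The other 11 can take up 11 × 305 = 3355 ≥ 2347 − 29, so one package can sit at its floor of 29.
Achievable: one at 29 and the other 11 totalling 2318, which fits since 11 × 29 ≤ 2318 ≤ 11 × 305.

29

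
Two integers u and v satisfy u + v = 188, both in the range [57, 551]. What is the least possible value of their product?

7467

For a fixed sum, uv is smallest when u and v are as far apart as possible.
The extreme feasible split is u = 57, v = 131, giving uv = 7467.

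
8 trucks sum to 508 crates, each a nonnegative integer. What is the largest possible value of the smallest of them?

63

The 8 values sum to 508, so their minimum is at most ⌊508/8⌋ = 63.
Achievable: 4 of them at 63 and 4 at 64 total 508.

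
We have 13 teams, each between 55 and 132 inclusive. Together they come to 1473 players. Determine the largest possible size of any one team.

132

To make one team as large as possible, make the other 12 as small as possible.
The other 12 contribute at least 12 × 55 = 660, leaving at most 1473 − 660 = 813.
But each team is capped at 132, so the maximum is 132.
Achievable: one at 132 and the other 12 totalling 1341, which fits since 12 × 55 ≤ 1341 ≤ 12 × 132.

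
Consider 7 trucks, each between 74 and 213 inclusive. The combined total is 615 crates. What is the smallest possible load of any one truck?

74

Minimizing one value means maximizing the remaining 6.
The other 6 can take up 6 × 213 = 1278 ≥ 615 − 74, so one truck can sit at its floor of 74.
Achievable: one at 74 and the other 6 totalling 541, which fits since 6 × 74 ≤ 541 ≤ 6 × 213.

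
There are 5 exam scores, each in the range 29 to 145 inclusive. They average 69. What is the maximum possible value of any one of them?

145

Maximizing one value means minimizing the remaining 4.
The total is 5 × 69 = 345.
The other 4 contribute at least 4 × 29 = 116, leaving at most 345 − 116 = 229.
But each score is capped at 145, so the maximum is 145.
Achievable: one at 145 and the other 4 totalling 200, which fits since 4 × 29 ≤ 200 ≤ 4 × 145.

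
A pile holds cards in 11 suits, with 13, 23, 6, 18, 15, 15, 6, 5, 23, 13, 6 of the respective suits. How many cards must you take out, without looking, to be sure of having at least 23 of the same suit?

In the worst case you take as many as possible of each suit without reaching 23: 13 + 22 + 6 + 18 + 15 + 15 + 6 + 5 + 22 + 13 + 6 = 141.
The next one must give 23 of some suit, so 141 + 1 = 142.

142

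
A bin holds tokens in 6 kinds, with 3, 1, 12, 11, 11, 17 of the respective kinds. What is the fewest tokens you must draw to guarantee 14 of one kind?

In the worst case you take as many as possible of each kind without reaching 14: 3 + 1 + 12 + 11 + 11 + 13 = 51.
The next one must give 14 of some kind, so 51 + 1 = 52.

52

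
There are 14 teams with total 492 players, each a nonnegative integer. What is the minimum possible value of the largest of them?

If every one of the 14 were at most 35, the total would be at most 14 × 35 = 490 < 492.
Achievable: 2 of them at 36 and 12 at 35 total 492.

36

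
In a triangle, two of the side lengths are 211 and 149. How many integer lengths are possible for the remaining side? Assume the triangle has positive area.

The triangle inequality gives |211 − 149| < c < 211 + 149, i.e. 62 < c < 360.
So c can be any integer from 63 to 359: 297 values.

297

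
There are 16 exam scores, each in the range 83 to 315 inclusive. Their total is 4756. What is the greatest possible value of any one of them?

Maximizing one value means minimizing the remaining 15.
The other 15 contribute at least 15 × 83 = 1245, leaving at most 4756 − 1245 = 3511.
But each score is capped at 315, so the maximum is 315.
Achievable: one at 315 and the other 15 totalling 4441, which fits since 15 × 83 ≤ 4441 ≤ 15 × 315.

315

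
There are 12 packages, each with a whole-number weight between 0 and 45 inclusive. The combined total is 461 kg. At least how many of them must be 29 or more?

If only k of them are at least 29, the other 12 − k are at most 28, so the total is at most k·45 + (12 − k)·28.
This must reach 461, so k·45 + (12 − k)·28 ≥ 461, giving k ≥ 8.
Exactly 8 works: 8 values at 45 and 4 at 28 total 472; lower one of the high values by 11 (still ≥ 29) to hit 461.

8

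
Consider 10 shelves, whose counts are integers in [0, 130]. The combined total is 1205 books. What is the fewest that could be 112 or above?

5

Each value short of 112 is at most 111, costing at least 130 − 111 = 19 against the maximum total of 1300.
We can afford to lose at most 1300 − 1205 = 95, so at most ⌊95/19⌋ = 5 fall short, and at least 5 are ≥ 112.
Exactly 5 works: 5 values at 130 and 5 at 111 total 1205.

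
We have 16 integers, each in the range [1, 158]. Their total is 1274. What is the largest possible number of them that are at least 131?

9

Suppose k of them are at least 131. Those contribute at least 131 each and the other 16 − k at least 1 each.
So the total is at least 131k + 1(16 − k) = 16 + 130k. This must be ≤ 1274, giving k ≤ 9.
k = 9 is achieved by 9 values at 131 and 7 at 1, total 1186; add 88 to one value (staying below 131) to reach 1274.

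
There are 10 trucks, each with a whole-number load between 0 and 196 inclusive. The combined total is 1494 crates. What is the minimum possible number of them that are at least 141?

2

Each value short of 141 is at most 140, costing at least 196 − 140 = 56 against the maximum total of 1960.
We can afford to lose at most 1960 − 1494 = 466, so at most ⌊466/56⌋ = 8 fall short, and at least 2 are ≥ 141.
Exactly 2 works: 2 values at 196 and 8 at 140 total 1512; lower one of the high values by 18 (still ≥ 141) to hit 1494.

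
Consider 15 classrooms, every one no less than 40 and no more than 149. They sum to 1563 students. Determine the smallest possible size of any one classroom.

40

To make one classroom as small as possible, make the other 14 as large as possible.
The other 14 can take up 14 × 149 = 2086 ≥ 1563 − 40, so one classroom can sit at its floor of 40.
Achievable: one at 40 and the other 14 totalling 1523, which fits since 14 × 40 ≤ 1523 ≤ 14 × 149.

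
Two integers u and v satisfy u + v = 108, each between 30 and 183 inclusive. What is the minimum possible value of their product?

uv = u(108 − u) is concave in u, so over [30, 78] it is minimized at an endpoint.
The extreme feasible split is u = 30, v = 78, giving uv = 2340.

2340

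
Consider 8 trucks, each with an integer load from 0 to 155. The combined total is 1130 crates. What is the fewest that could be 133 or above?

Suppose at most 8 − j of them reach 133; then j values are ≤ 132 and the rest ≤ 155.
The total is then ≤ 132·j + 155·(8 − j) = 1240 − 23j. For this to be ≥ 1130 we need j ≤ 4, so at least 8 − 4 = 4 must reach 133.
Exactly 4 works: 4 values at 155 and 4 at 132 total 1148; lower one of the high values by 18 (still ≥ 133) to hit 1130.

4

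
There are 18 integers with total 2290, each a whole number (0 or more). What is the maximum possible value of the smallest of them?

127

If every one of the 18 were at least 128, the total would be at least 18 × 128 = 2304 > 2290.
Equality holds with 14 values of 127 and 4 values of 128.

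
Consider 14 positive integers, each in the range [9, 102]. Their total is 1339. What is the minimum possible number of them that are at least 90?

If only k of them are at least 90, the other 14 − k are at most 89, so the total is at most k·102 + (14 − k)·89.
This must reach 1339, so k·102 + (14 − k)·89 ≥ 1339, giving k ≥ 8.
Exactly 8 works: 8 values at 102 and 6 at 89 total 1350; lower one of the high values by 11 (still ≥ 90) to hit 1339.

8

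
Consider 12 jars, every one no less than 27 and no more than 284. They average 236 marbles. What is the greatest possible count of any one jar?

284

Maximizing one value means minimizing the remaining 11.
The total is 12 × 236 = 2832.
The other 11 contribute at least 11 × 27 = 297, leaving at most 2832 − 297 = 2535.
But each jar is capped at 284, so the maximum is 284.
Achievable: one at 284 and the other 11 totalling 2548, which fits since 11 × 27 ≤ 2548 ≤ 11 × 284.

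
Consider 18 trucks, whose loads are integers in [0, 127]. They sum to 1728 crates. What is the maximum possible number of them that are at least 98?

17

With k values at 98 or above and the rest at least 0, the sum is at least 0 + 98k.
Since the sum is 1728, we need 98k ≤ 1728, i.e. k ≤ 17.
k = 17 is achieved by 17 values at 98 and 1 at 0, total 1666; add 62 to one value (staying below 98) to reach 1728.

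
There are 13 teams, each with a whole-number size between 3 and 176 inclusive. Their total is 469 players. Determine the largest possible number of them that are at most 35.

Suppose k of them are at most 35. Those contribute at most 35 each and the rest at most 176 each.
So the total is at most 35k + 176(13 − k) = 2288 − 141k. This must still be ≥ 469, so k ≤ 12.
k = 12 is achieved by 12 values at 35 and 1 at 176, total 596; lower one of the 176's by 127 (still > 35) to reach 469.

12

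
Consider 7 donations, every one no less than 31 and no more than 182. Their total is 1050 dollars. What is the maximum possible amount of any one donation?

182

Maximizing one value means minimizing the remaining 6.
The other 6 contribute at least 6 × 31 = 186, leaving at most 1050 − 186 = 864.
But each donation is capped at 182, so the maximum is 182.
Achievable: one at 182 and the other 6 totalling 868, which fits since 6 × 31 ≤ 868 ≤ 6 × 182.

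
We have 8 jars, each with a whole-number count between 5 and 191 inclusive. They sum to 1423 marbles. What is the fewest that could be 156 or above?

Suppose at most 8 − j of them reach 156; then j values are ≤ 155 and the rest ≤ 191.
The total is then ≤ 155·j + 191·(8 − j) = 1528 − 36j. For this to be ≥ 1423 we need j ≤ 2, so at least 8 − 2 = 6 must reach 156.
Exactly 6 works: 6 values at 191 and 2 at 155 total 1456; lower one of the high values by 33 (still ≥ 156) to hit 1423.

6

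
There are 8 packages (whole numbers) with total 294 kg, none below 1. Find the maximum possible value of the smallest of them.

36

The average is 294/8 < 37, so some value is ≤ 36.
Achievable: 2 of them at 36 and 6 at 37 total 294.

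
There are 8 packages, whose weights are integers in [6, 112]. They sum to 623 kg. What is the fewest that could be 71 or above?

2

If only k of them are at least 71, the other 8 − k are at most 70, so the total is at most k·112 + (8 − k)·70.
This must reach 623, so k·112 + (8 − k)·70 ≥ 623, giving k ≥ 2.
Exactly 2 works: 2 values at 112 and 6 at 70 total 644; lower one of the high values by 21 (still ≥ 71) to hit 623.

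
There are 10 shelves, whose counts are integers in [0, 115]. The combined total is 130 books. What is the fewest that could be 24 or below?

5

Each value above 24 is at least 25, contributing at least 25 − 0 = 25 above the floor 0.
The sum exceeds the floor total 0 by 130, so at most ⌊130/25⌋ = 5 exceed 24, and at least 5 are ≤ 24.
Exactly 5 works: 5 values at 0 and 5 at 25 total 125; raise one of the low values by 5 (still ≤ 24) to hit 130.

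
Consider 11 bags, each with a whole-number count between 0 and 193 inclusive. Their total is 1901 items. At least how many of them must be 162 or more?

5

If only k of them are at least 162, the other 11 − k are at most 161, so the total is at most k·193 + (11 − k)·161.
This must reach 1901, so k·193 + (11 − k)·161 ≥ 1901, giving k ≥ 5.
Exactly 5 works: 5 values at 193 and 6 at 161 total 1931; lower one of the high values by 30 (still ≥ 162) to hit 1901.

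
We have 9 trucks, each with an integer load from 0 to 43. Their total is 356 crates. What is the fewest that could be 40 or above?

2

Suppose at most 9 − j of them reach 40; then j values are ≤ 39 and the rest ≤ 43.
The total is then ≤ 39·j + 43·(9 − j) = 387 − 4j. For this to be ≥ 356 we need j ≤ 7, so at least 9 − 7 = 2 must reach 40.
Exactly 2 works: 2 values at 43 and 7 at 39 total 359; lower one of the high values by 3 (still ≥ 40) to hit 356.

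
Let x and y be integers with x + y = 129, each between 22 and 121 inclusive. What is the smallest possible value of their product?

2354

For a fixed sum, xy is smallest when x and y are as far apart as possible.
At the endpoint x = 22, y = 129 − 22 = 107, so xy = 22 × 107 = 2354.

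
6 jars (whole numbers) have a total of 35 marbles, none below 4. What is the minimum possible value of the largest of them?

The average is 35/6 > 5, so not all 6 can be 5 or less; the largest is ≥ 6.
Achievable: 5 of them at 6 and 1 at 5 total 35.

6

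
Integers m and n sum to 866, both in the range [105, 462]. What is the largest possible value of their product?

187489

For a fixed sum, the product mn is largest when m and n are as close as possible.
Taking m = 433 and n = 433 (both in [105, 462]) gives mn = 187489.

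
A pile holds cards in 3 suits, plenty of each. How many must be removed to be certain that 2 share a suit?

4

You could draw 1 of every suit without reaching 2 of any — 3 in all.
One more forces 2 of some suit, so 3 + 1 = 4.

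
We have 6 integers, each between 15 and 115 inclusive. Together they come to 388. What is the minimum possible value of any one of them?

15

Minimizing one value means maximizing the remaining 5.
The other 5 can take up 5 × 115 = 575 ≥ 388 − 15, so one integer can sit at its floor of 15.
Achievable: one at 15 and the other 5 totalling 373, which fits since 5 × 15 ≤ 373 ≤ 5 × 115.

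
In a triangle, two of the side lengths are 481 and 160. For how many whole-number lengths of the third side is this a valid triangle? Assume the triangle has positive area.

319

The triangle inequality gives |481 − 160| < c < 481 + 160, i.e. 321 < c < 641.
So c can be any integer from 322 to 640: 319 values.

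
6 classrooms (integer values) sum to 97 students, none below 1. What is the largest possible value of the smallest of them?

The 6 values sum to 97, so their minimum is at most ⌊97/6⌋ = 16.
Equality holds with 5 values of 16 and 1 value of 17.

16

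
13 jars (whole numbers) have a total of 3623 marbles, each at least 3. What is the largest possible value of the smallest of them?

278

If every one of the 13 were at least 279, the total would be at least 13 × 279 = 3627 > 3623.
Equality holds with 4 values of 278 and 9 values of 279.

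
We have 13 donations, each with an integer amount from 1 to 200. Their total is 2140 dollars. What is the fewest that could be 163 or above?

Suppose at most 13 − j of them reach 163; then j values are ≤ 162 and the rest ≤ 200.
The total is then ≤ 162·j + 200·(13 − j) = 2600 − 38j. For this to be ≥ 2140 we need j ≤ 12, so at least 13 − 12 = 1 must reach 163.
Exactly 1 works: 1 value at 200 and 12 at 162 total 2144; lower one of the high values by 4 (still ≥ 163) to hit 2140.

1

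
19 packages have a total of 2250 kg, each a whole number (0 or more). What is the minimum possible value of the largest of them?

119

The 19 values sum to 2250, so their maximum is at least ⌈2250/19⌉ = 119.
Taking 11 copies of 118 and 8 copies of 119 gives exactly 2250, so 119 is attained.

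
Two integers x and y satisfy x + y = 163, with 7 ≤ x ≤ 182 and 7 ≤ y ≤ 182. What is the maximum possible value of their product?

xy = x(163 − x) is maximized when x is as near 163/2 as the bounds allow.
Taking x = 81 and y = 82 (both in [7, 182]) gives xy = 6642.

6642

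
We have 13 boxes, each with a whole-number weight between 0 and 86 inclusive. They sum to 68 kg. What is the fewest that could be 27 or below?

11

If only k of them are at most 27, the other 13 − k are at least 28, so the total is at least (13 − k)·28 + k·0.
This is ≤ 68, so (13 − k)·28 + 0k ≤ 68, which gives k ≥ 11.
Exactly 11 works: 11 values at 0 and 2 at 28 total 56; raise one of the low values by 12 (still ≤ 27) to hit 68.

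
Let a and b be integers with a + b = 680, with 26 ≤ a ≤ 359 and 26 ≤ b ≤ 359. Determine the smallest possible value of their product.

115239

Since a + b is fixed, pushing one of them to its bound minimizes the product.
At the endpoint a = 321, b = 680 − 321 = 359, so ab = 321 × 359 = 115239.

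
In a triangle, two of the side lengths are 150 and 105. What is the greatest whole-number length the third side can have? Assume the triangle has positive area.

254

The third side must be less than 150 + 105 = 255.
The largest integer below 255 is 254.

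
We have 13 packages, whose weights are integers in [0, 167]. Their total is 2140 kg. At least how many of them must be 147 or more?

12

Suppose at most 13 − j of them reach 147; then j values are ≤ 146 and the rest ≤ 167.
The total is then ≤ 146·j + 167·(13 − j) = 2171 − 21j. For this to be ≥ 2140 we need j ≤ 1, so at least 13 − 1 = 12 must reach 147.
Exactly 12 works: 12 values at 167 and 1 at 146 total 2150; lower one of the high values by 10 (still ≥ 147) to hit 2140.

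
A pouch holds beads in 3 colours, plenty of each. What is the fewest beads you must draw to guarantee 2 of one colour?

4

You could draw 1 of every colour without reaching 2 of any — 3 in all.
One more forces 2 of some colour, so 3 + 1 = 4.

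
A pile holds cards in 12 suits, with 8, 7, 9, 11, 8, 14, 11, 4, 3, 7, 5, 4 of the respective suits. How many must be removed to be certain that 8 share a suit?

73

In the worst case you take as many as possible of each suit without reaching 8: 7 + 7 + 7 + 7 + 7 + 7 + 7 + 4 + 3 + 7 + 5 + 4 = 72.
The next one must give 8 of some suit, so 72 + 1 = 73.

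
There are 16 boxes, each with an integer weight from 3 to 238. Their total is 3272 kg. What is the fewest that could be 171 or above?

9

Suppose at most 16 − j of them reach 171; then j values are ≤ 170 and the rest ≤ 238.
The total is then ≤ 170·j + 238·(16 − j) = 3808 − 68j. For this to be ≥ 3272 we need j ≤ 7, so at least 16 − 7 = 9 must reach 171.
Exactly 9 works: 9 values at 238 and 7 at 170 total 3332; lower one of the high values by 60 (still ≥ 171) to hit 3272.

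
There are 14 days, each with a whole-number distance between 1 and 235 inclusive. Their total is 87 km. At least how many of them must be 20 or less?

11

Let j be the number exceeding 20. Then the total is ≥ 21·j + 1·(14 − j) = 14 + 20j.
So 20j ≤ 73 and j ≤ 3; hence at least 14 − 3 = 11 are ≤ 20.
Exactly 11 works: 11 values at 1 and 3 at 21 total 74; raise one of the low values by 13 (still ≤ 20) to hit 87.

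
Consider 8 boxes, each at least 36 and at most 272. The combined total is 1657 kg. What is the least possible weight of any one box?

Minimizing one value means maximizing the remaining 7.
The other 7 can take up 7 × 272 = 1904 ≥ 1657 − 36, so one box can sit at its floor of 36.
Achievable: one at 36 and the other 7 totalling 1621, which fits since 7 × 36 ≤ 1621 ≤ 7 × 272.

36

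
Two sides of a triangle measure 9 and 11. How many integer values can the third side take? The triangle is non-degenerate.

17

The triangle inequality gives |9 − 11| < c < 9 + 11, i.e. 2 < c < 20.
So c can be any integer from 3 to 19: 17 values.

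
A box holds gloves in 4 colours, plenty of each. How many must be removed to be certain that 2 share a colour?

In the worst case you draw 1 of each of the 4 colours: 4 × 1 = 4.
One more forces 2 of some colour, so 4 + 1 = 5.

5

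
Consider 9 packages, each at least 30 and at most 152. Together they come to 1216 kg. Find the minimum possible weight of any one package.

To make one package as small as possible, make the other 8 as large as possible.
The other 8 can take up 8 × 152 = 1216 ≥ 1216 − 30, so one package can sit at its floor of 30.
Achievable: one at 30 and the other 8 totalling 1186, which fits since 8 × 30 ≤ 1186 ≤ 8 × 152.

30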